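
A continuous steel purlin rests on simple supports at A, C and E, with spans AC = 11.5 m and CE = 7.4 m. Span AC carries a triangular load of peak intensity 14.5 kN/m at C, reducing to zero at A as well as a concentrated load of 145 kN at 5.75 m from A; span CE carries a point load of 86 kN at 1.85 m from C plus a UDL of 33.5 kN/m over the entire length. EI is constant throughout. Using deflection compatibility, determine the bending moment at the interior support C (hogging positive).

M_C = 398.7 kN·m

Release continuity at C by inserting a hinge; the redundant is the internal moment M_C. The primary structure is two simply-supported spans AC and CE.
End slopes at the hinge C, treating each span as simply supported:
  span AC: triangular load, peak 14.5: w₀L³/(45EI) = 490.1/EI
  span AC: point load 145 at a = 5.75: Pab(L + a)/(6LEI) = 1199/EI
  span CE: point load 86 at a = 1.85: Pab(L + b)/(6LEI) = 257.5/EI
  span CE: UDL 33.5: wL³/(24EI) = 565.6/EI
  relative rotation θ_0 = (1689 + 823.2)/EI = 2512/EI
A unit hogging moment at C produces rotation L₁/(3EI) + L₂/(3EI) = 6.3/EI.
Slope continuity at C: θ_0 = M_C·6.3/EI, so M_C = 2512/6.3 = 398.7 kN·m (hogging).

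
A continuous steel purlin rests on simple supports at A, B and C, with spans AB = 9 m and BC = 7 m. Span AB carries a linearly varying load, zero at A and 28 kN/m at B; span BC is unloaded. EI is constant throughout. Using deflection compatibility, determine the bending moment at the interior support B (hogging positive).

M_B = 85.05 kN·m

Insert a hinge at B; M_B is the redundant, and each span becomes simply supported.
Rotations at B on the released spans (each span's end-slope, ×1/EI):
  span AB: triangular load, peak 28: w₀L³/(45EI) = 453.6/EI
  relative rotation θ_0 = (453.6 + 0)/EI = 453.6/EI
A unit hogging moment at B produces rotation L₁/(3EI) + L₂/(3EI) = 5.333/EI.
Compatibility: M_B·(L₁+L₂)/(3EI) = θ_0, giving M_B = 85.05 kN·m (hogging).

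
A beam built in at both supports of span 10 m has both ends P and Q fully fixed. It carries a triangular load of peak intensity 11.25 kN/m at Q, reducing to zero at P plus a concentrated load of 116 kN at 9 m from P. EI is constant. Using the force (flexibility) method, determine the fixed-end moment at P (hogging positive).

M_P = 47.94 kN·m

Take the two fixed-end moments M_P, M_Q as redundants; the released structure is the simple span PQ.
On the primary (simply-supported) span, the end slopes from the loading are:
  at P: triangular load, peak 11.25: 7w₀L³/(360EI) = 218.8/EI
  at Q: triangular load, peak 11.25: w₀L³/(45EI) = 250/EI
  at P: point load 116 at a = 9: Pab(L + b)/(6LEI) = 191.4/EI
  at Q: point load 116 at a = 9: Pab(L + a)/(6LEI) = 330.6/EI
  θ_P0 = 410.1/EI,  θ_Q0 = 580.6/EI
Flexibility coefficients: a unit moment at one end gives L/(3EI) there and L/(6EI) at the far end, so f₁₁ = f₂₂ = 3.333/EI and f₁₂ = f₂₁ = 1.667/EI.
Compatibility — zero rotation at each built-in end:
  3.333 M_P + 1.667 M_Q = 410.1
  1.667 M_P + 3.333 M_Q = 580.6
Solving the pair gives M_P = 47.94 kN·m and M_Q = 150.2 kN·m (hogging).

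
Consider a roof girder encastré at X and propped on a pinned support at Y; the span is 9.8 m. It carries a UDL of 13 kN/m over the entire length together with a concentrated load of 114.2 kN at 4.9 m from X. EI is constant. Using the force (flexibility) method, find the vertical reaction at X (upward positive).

R_X = 158.1 kN

Remove the prop at Y; the released (primary) structure is a cantilever built in at X.
Downward deflection at the released point Y due to the loads:
  UDL 13: wL⁴/(8EI) = 14988/EI
  point load 114.2 at a = 4.9: Pa²(3L − a)/(6EI) = 11196/EI
  δ_0 = 26185/EI
Tip deflection under a unit load at Y: L³/(3EI) = 313.7/EI.
The prop prevents deflection at Y: R_Y = δ_0/δ_{YY} = 26185/313.7 = 83.46 kN.
Vertical equilibrium: R_X = ΣP − R_Y = 241.6 − 83.46 = 158.1 kN.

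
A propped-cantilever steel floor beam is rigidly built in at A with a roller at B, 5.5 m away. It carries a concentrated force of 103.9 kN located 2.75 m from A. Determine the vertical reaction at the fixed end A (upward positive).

Choose R_B as the redundant. The primary structure is the cantilever fixed at A.
Free-end deflection of the primary structure under the applied loading (downward +):
  point load 103.9 at a = 2.75: Pa²(3L − a)/(6EI) = 1801/EI
Tip deflection under a unit load at B: L³/(3EI) = 55.46/EI.
The prop prevents deflection at B: R_B = δ_0/δ_{BB} = 1801/55.46 = 32.47 kN.
Vertical equilibrium: R_A = ΣP − R_B = 103.9 − 32.47 = 71.43 kN.

R_A = 71.43 kN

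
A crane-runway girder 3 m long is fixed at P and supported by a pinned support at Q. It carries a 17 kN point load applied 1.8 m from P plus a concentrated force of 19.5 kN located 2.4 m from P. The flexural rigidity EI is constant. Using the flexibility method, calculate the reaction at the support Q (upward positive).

Release the roller at Q. Primary structure: cantilever fixed at P.
Deflection at Q on the released cantilever, summing each load's contribution:
  point load 17 at a = 1.8: Pa²(3L − a)/(6EI) = 66.1/EI
  point load 19.5 at a = 2.4: Pa²(3L − a)/(6EI) = 123.6/EI
  δ_0 = 189.6/EI
Flexibility coefficient — unit upward force at Q: δ_{QQ} = L³/(3EI) = 9/EI.
The prop prevents deflection at Q: R_Q = δ_0/δ_{QQ} = 189.6/9 = 21.07 kN.

R_Q = 21.07 kN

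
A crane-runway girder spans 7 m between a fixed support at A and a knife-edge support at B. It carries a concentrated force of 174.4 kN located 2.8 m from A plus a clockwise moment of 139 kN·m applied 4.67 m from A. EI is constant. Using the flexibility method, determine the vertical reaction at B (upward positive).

Release the roller at B. Primary structure: cantilever fixed at A.
Deflection at B on the released cantilever, summing each load's contribution:
  point load 174.4 at a = 2.8: Pa²(3L − a)/(6EI) = 4147/EI
  clockwise couple 139 at a = 4.67: M₀a(2L − a)/(2EI) = 3028/EI
  δ_0 = 7176/EI
Tip deflection under a unit load at B: L³/(3EI) = 114.3/EI.
Compatibility at B: δ_0 − R_B·δ_{BB} = 0, so R_B = 7176/114.3 = 62.76 kN.

R_B = 62.76 kN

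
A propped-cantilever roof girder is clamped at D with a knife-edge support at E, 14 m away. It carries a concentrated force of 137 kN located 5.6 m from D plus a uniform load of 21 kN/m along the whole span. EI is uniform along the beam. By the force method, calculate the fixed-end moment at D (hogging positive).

Choose R_E as the redundant. The primary structure is the cantilever fixed at D.
Deflection at E on the released cantilever, summing each load's contribution:
  point load 137 at a = 5.6: Pa²(3L − a)/(6EI) = 26064/EI
  UDL 21: wL⁴/(8EI) = 100842/EI
  δ_0 = 126906/EI
Flexibility coefficient — unit upward force at E: δ_{EE} = L³/(3EI) = 914.7/EI.
The prop prevents deflection at E: R_E = δ_0/δ_{EE} = 126906/914.7 = 138.7 kN.
Moment equilibrium about D: M_D = Σ(load moments about D) − R_E·L = 2825 − 138.7×14 = 882.8 kN·m.

M_D = 882.8 kN·m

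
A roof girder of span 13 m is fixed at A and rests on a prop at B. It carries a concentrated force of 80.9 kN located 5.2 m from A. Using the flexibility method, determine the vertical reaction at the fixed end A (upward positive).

Take the reaction at B as the redundant and release it; the primary structure is a cantilever fixed at A.
Primary-structure tip deflection at B by superposition:
  point load 80.9 at a = 5.2: Pa²(3L − a)/(6EI) = 12323/EI
Tip deflection under a unit load at B: L³/(3EI) = 732.3/EI.
Compatibility at B: δ_0 − R_B·δ_{BB} = 0, so R_B = 12323/732.3 = 16.83 kN.
Vertical equilibrium: R_A = ΣP − R_B = 80.9 − 16.83 = 64.07 kN.

R_A = 64.07 kN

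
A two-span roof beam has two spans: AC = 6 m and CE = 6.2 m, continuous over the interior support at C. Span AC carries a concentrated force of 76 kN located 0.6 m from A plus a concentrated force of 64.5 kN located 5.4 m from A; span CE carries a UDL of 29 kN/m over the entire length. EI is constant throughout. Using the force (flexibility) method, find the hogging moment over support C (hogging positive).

M_C = 98.19 kN·m

Take M_C as the redundant. Released structure: two simple spans AC and CE with a hinge at C.
Discontinuity in slope at C on the released structure — sum the simple-span end rotations:
  span AC: point load 76 at a = 0.6: Pab(L + a)/(6LEI) = 45.14/EI
  span AC: point load 64.5 at a = 5.4: Pab(L + a)/(6LEI) = 66.18/EI
  span CE: UDL 29: wL³/(24EI) = 288/EI
  relative rotation θ_0 = (111.3 + 288)/EI = 399.3/EI
A unit hogging moment at C produces rotation L₁/(3EI) + L₂/(3EI) = 4.067/EI.
Compatibility: M_C·(L₁+L₂)/(3EI) = θ_0, giving M_C = 98.19 kN·m (hogging).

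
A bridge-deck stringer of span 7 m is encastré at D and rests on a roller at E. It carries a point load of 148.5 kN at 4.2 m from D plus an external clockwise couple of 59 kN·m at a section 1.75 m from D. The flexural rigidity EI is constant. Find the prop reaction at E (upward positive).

R_E = 69.68 kN

Take the reaction at E as the redundant and release it; the primary structure is a cantilever fixed at D.
Downward deflection at the released point E due to the loads:
  point load 148.5 at a = 4.2: Pa²(3L − a)/(6EI) = 7335/EI
  clockwise couple 59 at a = 1.75: M₀a(2L − a)/(2EI) = 632.4/EI
  δ_0 = 7967/EI
Tip deflection under a unit load at E: L³/(3EI) = 114.3/EI.
Compatibility at E: δ_0 − R_E·δ_{EE} = 0, so R_E = 7967/114.3 = 69.68 kN.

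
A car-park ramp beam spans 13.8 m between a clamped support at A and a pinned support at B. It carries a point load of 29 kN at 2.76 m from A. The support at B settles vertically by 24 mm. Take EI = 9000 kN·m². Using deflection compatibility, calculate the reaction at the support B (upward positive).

Take the reaction at B as the redundant and release it; the primary structure is a cantilever fixed at A.
Primary-structure tip deflection at B by superposition:
  point load 29 at a = 2.76: Pa²(3L − a)/(6EI) = 1423/EI
Flexibility coefficient — unit upward force at B: δ_{BB} = L³/(3EI) = 876/EI.
With EI = 9000 kN·m²: δ_0 = 0.15807 m and δ_{BB} = 0.097336 m/kN.
Compatibility — the beam at B must follow the support down by 0.024 m: δ_0 − R_B·δ_{BB} = 0.024, so R_B = (0.15807 − 0.024)/0.097336 = 1.377 kN.

R_B = 1.377 kN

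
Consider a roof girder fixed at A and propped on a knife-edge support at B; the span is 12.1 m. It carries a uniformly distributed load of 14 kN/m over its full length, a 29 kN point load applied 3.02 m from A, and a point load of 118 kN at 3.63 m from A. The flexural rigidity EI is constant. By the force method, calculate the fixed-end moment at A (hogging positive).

Choose R_B as the redundant. The primary structure is the cantilever fixed at A.
Free-end deflection of the primary structure under the applied loading (downward +):
  UDL 14: wL⁴/(8EI) = 37513/EI
  point load 29 at a = 3.02: Pa²(3L − a)/(6EI) = 1467/EI
  point load 118 at a = 3.63: Pa²(3L − a)/(6EI) = 8466/EI
  δ_0 = 47446/EI
Tip deflection under a unit load at B: L³/(3EI) = 590.5/EI.
The prop prevents deflection at B: R_B = δ_0/δ_{BB} = 47446/590.5 = 80.35 kN.
Moment equilibrium about A: M_A = Σ(load moments about A) − R_B·L = 1541 − 80.35×12.1 = 568.6 kN·m.

M_A = 568.6 kN·m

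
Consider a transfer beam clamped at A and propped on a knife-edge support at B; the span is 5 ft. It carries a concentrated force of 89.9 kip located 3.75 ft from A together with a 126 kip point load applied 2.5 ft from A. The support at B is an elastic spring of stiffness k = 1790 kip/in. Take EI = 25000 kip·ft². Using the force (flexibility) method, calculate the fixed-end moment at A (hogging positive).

Take the reaction at B as the redundant and release it; the primary structure is a cantilever fixed at A.
Downward deflection at the released point B due to the loads:
  point load 89.9 at a = 3.75: Pa²(3L − a)/(6EI) = 2370/EI
  point load 126 at a = 2.5: Pa²(3L − a)/(6EI) = 1641/EI
  δ_0 = 4011/EI
Tip deflection under a unit load at B: L³/(3EI) = 41.67/EI.
With EI = 25000 kip·ft²: δ_0 = 0.16044 ft and δ_{BB} = 0.001667 ft/kip.
Compatibility — the spring shortens by R_B/k under the reaction it provides: δ_0 − R_B·δ_{BB} = R_B/k. With 1/k = 1/(1790×12) ft/kip = 0.000047 ft/kip, R_B = δ_0 / (δ_{BB} + 1/k) = 0.16044 / (0.001667 + 0.000047) = 93.65 kip.
Moment equilibrium about A: M_A = Σ(load moments about A) − R_B·L = 652.1 − 93.65×5 = 183.9 kip·ft.

M_A = 183.9 kip·ft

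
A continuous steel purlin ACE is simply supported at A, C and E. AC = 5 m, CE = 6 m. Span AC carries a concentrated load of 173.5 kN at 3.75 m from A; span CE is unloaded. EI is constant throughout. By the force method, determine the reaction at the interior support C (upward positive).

R_C = 153.8 kN

Insert a hinge at C; M_C is the redundant, and each span becomes simply supported.
Rotations at C on the released spans (each span's end-slope, ×1/EI):
  span AC: point load 173.5 at a = 3.75: Pab(L + a)/(6LEI) = 237.2/EI
  relative rotation θ_0 = (237.2 + 0)/EI = 237.2/EI
A unit hogging moment at C produces rotation L₁/(3EI) + L₂/(3EI) = 3.667/EI.
Slope continuity at C: θ_0 = M_C·3.667/EI, so M_C = 237.2/3.667 = 64.69 kN·m (hogging).
Span AC, ΣM about A with M_C applied at C: R_C^{AC}·5 = 650.6 + 64.69, so R_C^{AC} = 143.1 kN and R_A = 173.5 − 143.1 = 30.44 kN.
Span CE, ΣM about E: R_C^{CE}·6 = 0 + 64.69, so R_C^{CE} = 10.78 kN and R_E = 0 − 10.78 = -10.78 kN.
R_C = 143.1 + 10.78 = 153.8 kN.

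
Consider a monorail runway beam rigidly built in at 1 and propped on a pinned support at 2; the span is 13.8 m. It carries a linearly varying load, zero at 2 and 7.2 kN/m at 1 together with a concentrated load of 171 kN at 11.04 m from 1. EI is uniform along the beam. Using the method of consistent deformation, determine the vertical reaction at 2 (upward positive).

R_2 = 130.3 kN

Remove the prop at 2; the released (primary) structure is a cantilever built in at 1.
Primary-structure tip deflection at 2 by superposition:
  triangular load, peak 7.2 at the fixed end: w₀L⁴/(30EI) = 8704/EI
  point load 171 at a = 11.04: Pa²(3L − a)/(6EI) = 105459/EI
  δ_0 = 114163/EI
Flexibility coefficient — unit upward force at 2: δ_{22} = L³/(3EI) = 876/EI.
The prop prevents deflection at 2: R_2 = δ_0/δ_{22} = 114163/876 = 130.3 kN.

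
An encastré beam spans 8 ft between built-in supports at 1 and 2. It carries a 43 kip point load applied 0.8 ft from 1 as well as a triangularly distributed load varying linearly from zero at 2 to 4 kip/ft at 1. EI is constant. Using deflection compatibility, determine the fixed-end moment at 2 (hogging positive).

M_2 = 11.63 kip·ft

Release both end moments; the primary structure is a simply-supported span 12 with redundants M_1 and M_2.
On the primary (simply-supported) span, the end slopes from the loading are:
  at 1: point load 43 at a = 0.8: Pab(L + b)/(6LEI) = 78.43/EI
  at 2: point load 43 at a = 0.8: Pab(L + a)/(6LEI) = 45.41/EI
  at 1: triangular load, peak 4: w₀L³/(45EI) = 45.51/EI
  at 2: triangular load, peak 4: 7w₀L³/(360EI) = 39.82/EI
  θ_10 = 123.9/EI,  θ_20 = 85.23/EI
Flexibility coefficients: a unit moment at one end gives L/(3EI) there and L/(6EI) at the far end, so f₁₁ = f₂₂ = 2.667/EI and f₁₂ = f₂₁ = 1.333/EI.
Compatibility — zero rotation at each built-in end:
  2.667 M_1 + 1.333 M_2 = 123.9
  1.333 M_1 + 2.667 M_2 = 85.23
Solving the pair gives M_1 = 40.66 kip·ft and M_2 = 11.63 kip·ft (hogging).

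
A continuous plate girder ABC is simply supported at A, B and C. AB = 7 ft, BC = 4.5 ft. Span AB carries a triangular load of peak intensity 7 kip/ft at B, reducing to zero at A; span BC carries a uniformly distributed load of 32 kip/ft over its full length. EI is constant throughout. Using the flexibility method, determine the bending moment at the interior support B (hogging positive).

M_B = 45.61 kip·ft

Take M_B as the redundant. Released structure: two simple spans AB and BC with a hinge at B.
Discontinuity in slope at B on the released structure — sum the simple-span end rotations:
  span AB: triangular load, peak 7: w₀L³/(45EI) = 53.36/EI
  span BC: UDL 32: wL³/(24EI) = 121.5/EI
  relative rotation θ_0 = (53.36 + 121.5)/EI = 174.9/EI
A unit hogging moment at B produces rotation L₁/(3EI) + L₂/(3EI) = 3.833/EI.
Slope continuity at B: θ_0 = M_B·3.833/EI, so M_B = 174.9/3.833 = 45.61 kip·ft (hogging).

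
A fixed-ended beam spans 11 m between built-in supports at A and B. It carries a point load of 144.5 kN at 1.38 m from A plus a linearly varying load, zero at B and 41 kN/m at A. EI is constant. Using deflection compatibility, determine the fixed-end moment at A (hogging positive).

M_A = 400.6 kN·m

Release both end moments; the primary structure is a simply-supported span AB with redundants M_A and M_B.
End rotations of the released simple span under the applied load (×1/EI):
  at A: point load 144.5 at a = 1.38: Pab(L + b)/(6LEI) = 599.3/EI
  at B: point load 144.5 at a = 1.38: Pab(L + a)/(6LEI) = 359.8/EI
  at A: triangular load, peak 41: w₀L³/(45EI) = 1213/EI
  at B: triangular load, peak 41: 7w₀L³/(360EI) = 1061/EI
  θ_A0 = 1812/EI,  θ_B0 = 1421/EI
Flexibility coefficients: a unit moment at one end gives L/(3EI) there and L/(6EI) at the far end, so f₁₁ = f₂₂ = 3.667/EI and f₁₂ = f₂₁ = 1.833/EI.
Compatibility — zero rotation at each built-in end:
  3.667 M_A + 1.833 M_B = 1812
  1.833 M_A + 3.667 M_B = 1421
Solving the pair gives M_A = 400.6 kN·m and M_B = 187.2 kN·m (hogging).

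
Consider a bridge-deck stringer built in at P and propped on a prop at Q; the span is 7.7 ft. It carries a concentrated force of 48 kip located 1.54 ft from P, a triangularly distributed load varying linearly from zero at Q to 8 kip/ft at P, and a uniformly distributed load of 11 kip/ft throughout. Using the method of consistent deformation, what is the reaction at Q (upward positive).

R_Q = 40.61 kip

Remove the prop at Q; the released (primary) structure is a cantilever built in at P.
Free-end deflection of the primary structure under the applied loading (downward +):
  point load 48 at a = 1.54: Pa²(3L − a)/(6EI) = 409.1/EI
  triangular load, peak 8 at the fixed end: w₀L⁴/(30EI) = 937.4/EI
  UDL 11: wL⁴/(8EI) = 4834/EI
  δ_0 = 6180/EI
Tip deflection under a unit load at Q: L³/(3EI) = 152.2/EI.
Compatibility at Q: δ_0 − R_Q·δ_{QQ} = 0, so R_Q = 6180/152.2 = 40.61 kip.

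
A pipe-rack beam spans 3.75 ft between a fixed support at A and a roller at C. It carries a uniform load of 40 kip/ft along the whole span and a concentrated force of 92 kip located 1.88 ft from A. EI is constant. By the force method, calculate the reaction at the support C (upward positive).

Take the reaction at C as the redundant and release it; the primary structure is a cantilever fixed at A.
Primary-structure tip deflection at C by superposition:
  UDL 40: wL⁴/(8EI) = 988.8/EI
  point load 92 at a = 1.88: Pa²(3L − a)/(6EI) = 507.8/EI
  δ_0 = 1497/EI
Flexibility coefficient — unit upward force at C: δ_{CC} = L³/(3EI) = 17.58/EI.
Compatibility at C: δ_0 − R_C·δ_{CC} = 0, so R_C = 1497/17.58 = 85.14 kip.

R_C = 85.14 kip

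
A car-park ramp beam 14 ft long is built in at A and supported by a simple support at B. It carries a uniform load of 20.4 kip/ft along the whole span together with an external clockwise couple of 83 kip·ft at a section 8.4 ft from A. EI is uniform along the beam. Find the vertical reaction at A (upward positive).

Choose R_B as the redundant. The primary structure is the cantilever fixed at A.
Downward deflection at the released point B due to the loads:
  UDL 20.4: wL⁴/(8EI) = 97961/EI
  clockwise couple 83 at a = 8.4: M₀a(2L − a)/(2EI) = 6833/EI
  δ_0 = 104793/EI
Flexibility coefficient — unit upward force at B: δ_{BB} = L³/(3EI) = 914.7/EI.
Compatibility at B: δ_0 − R_B·δ_{BB} = 0, so R_B = 104793/914.7 = 114.6 kip.
Vertical equilibrium: R_A = ΣP − R_B = 285.6 − 114.6 = 171 kip.

R_A = 171 kip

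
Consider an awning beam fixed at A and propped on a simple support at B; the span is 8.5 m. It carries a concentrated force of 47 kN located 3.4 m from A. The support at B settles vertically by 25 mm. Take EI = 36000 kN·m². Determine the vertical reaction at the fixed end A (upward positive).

Remove the prop at B; the released (primary) structure is a cantilever built in at A.
Deflection at B on the released cantilever, summing each load's contribution:
  point load 47 at a = 3.4: Pa²(3L − a)/(6EI) = 2001/EI
Tip deflection under a unit load at B: L³/(3EI) = 204.7/EI.
With EI = 36000 kN·m²: δ_0 = 0.05559 m and δ_{BB} = 0.005686 m/kN.
Compatibility — the beam at B must follow the support down by 0.025 m: δ_0 − R_B·δ_{BB} = 0.025, so R_B = (0.05559 − 0.025)/0.005686 = 5.38 kN.
Vertical equilibrium: R_A = ΣP − R_B = 47 − 5.38 = 41.62 kN.

R_A = 41.62 kN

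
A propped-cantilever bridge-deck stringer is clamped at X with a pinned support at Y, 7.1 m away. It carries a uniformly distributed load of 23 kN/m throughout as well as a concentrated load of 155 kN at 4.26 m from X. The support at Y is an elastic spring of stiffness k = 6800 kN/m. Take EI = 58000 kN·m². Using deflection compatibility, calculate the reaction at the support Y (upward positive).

Remove the prop at Y; the released (primary) structure is a cantilever built in at X.
Downward deflection at the released point Y due to the loads:
  UDL 23: wL⁴/(8EI) = 7306/EI
  point load 155 at a = 4.26: Pa²(3L − a)/(6EI) = 7989/EI
  δ_0 = 15294/EI
Flexibility coefficient — unit upward force at Y: δ_{YY} = L³/(3EI) = 119.3/EI.
With EI = 58000 kN·m²: δ_0 = 0.2637 m and δ_{YY} = 0.002057 m/kN.
Compatibility — the spring shortens by R_Y/k under the reaction it provides: δ_0 − R_Y·δ_{YY} = R_Y/k. With 1/k = 0.000147 m/kN, R_Y = δ_0 / (δ_{YY} + 1/k) = 0.2637 / (0.002057 + 0.000147) = 119.6 kN.

R_Y = 119.6 kN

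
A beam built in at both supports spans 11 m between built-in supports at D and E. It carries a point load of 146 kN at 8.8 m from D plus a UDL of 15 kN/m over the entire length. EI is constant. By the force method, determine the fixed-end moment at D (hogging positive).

M_D = 202.6 kN·m

Release both end moments; the primary structure is a simply-supported span DE with redundants M_D and M_E.
Simple-span end rotations at D and E under the given loads:
  at D: point load 146 at a = 8.8: Pab(L + b)/(6LEI) = 565.3/EI
  at E: point load 146 at a = 8.8: Pab(L + a)/(6LEI) = 848/EI
  at D: UDL 15: wL³/(24EI) = 831.9/EI
  at E: UDL 15: wL³/(24EI) = 831.9/EI
  θ_D0 = 1397/EI,  θ_E0 = 1680/EI
Flexibility coefficients: a unit moment at one end gives L/(3EI) there and L/(6EI) at the far end, so f₁₁ = f₂₂ = 3.667/EI and f₁₂ = f₂₁ = 1.833/EI.
Compatibility — zero rotation at each built-in end:
  3.667 M_D + 1.833 M_E = 1397
  1.833 M_D + 3.667 M_E = 1680
Solving the pair gives M_D = 202.6 kN·m and M_E = 356.8 kN·m (hogging).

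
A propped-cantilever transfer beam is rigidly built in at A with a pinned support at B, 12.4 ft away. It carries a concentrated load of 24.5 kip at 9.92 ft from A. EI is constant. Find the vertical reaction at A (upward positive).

Take the reaction at B as the redundant and release it; the primary structure is a cantilever fixed at A.
Free-end deflection of the primary structure under the applied loading (downward +):
  point load 24.5 at a = 9.92: Pa²(3L − a)/(6EI) = 10962/EI
Flexibility coefficient — unit upward force at B: δ_{BB} = L³/(3EI) = 635.5/EI.
Compatibility at B: δ_0 − R_B·δ_{BB} = 0, so R_B = 10962/635.5 = 17.25 kip.
Vertical equilibrium: R_A = ΣP − R_B = 24.5 − 17.25 = 7.252 kip.

R_A = 7.252 kip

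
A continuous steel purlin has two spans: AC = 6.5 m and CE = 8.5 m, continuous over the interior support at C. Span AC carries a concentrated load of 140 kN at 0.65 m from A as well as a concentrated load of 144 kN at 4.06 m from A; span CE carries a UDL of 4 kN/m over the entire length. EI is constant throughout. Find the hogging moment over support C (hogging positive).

M_C = 117.2 kN·m

Take M_C as the redundant. Released structure: two simple spans AC and CE with a hinge at C.
End slopes at the hinge C, treating each span as simply supported:
  span AC: point load 140 at a = 0.65: Pab(L + a)/(6LEI) = 97.6/EI
  span AC: point load 144 at a = 4.06: Pab(L + a)/(6LEI) = 386.3/EI
  span CE: UDL 4: wL³/(24EI) = 102.4/EI
  relative rotation θ_0 = (483.9 + 102.4)/EI = 586.2/EI
A unit hogging moment at C produces rotation L₁/(3EI) + L₂/(3EI) = 5/EI.
Slope continuity at C: θ_0 = M_C·5/EI, so M_C = 586.2/5 = 117.2 kN·m (hogging).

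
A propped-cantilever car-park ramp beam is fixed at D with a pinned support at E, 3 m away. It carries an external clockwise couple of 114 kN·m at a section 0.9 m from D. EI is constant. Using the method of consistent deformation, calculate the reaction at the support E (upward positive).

Choose R_E as the redundant. The primary structure is the cantilever fixed at D.
Free-end deflection of the primary structure under the applied loading (downward +):
  clockwise couple 114 at a = 0.9: M₀a(2L − a)/(2EI) = 261.6/EI
Flexibility coefficient — unit upward force at E: δ_{EE} = L³/(3EI) = 9/EI.
The prop prevents deflection at E: R_E = δ_0/δ_{EE} = 261.6/9 = 29.07 kN.

R_E = 29.07 kN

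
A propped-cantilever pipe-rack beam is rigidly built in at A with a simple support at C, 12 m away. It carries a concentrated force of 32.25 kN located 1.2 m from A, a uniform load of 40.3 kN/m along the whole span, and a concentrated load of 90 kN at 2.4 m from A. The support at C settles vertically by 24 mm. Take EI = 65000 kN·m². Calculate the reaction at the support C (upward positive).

R_C = 184.1 kN

Choose R_C as the redundant. The primary structure is the cantilever fixed at A.
Downward deflection at the released point C due to the loads:
  point load 32.25 at a = 1.2: Pa²(3L − a)/(6EI) = 269.4/EI
  UDL 40.3: wL⁴/(8EI) = 104458/EI
  point load 90 at a = 2.4: Pa²(3L − a)/(6EI) = 2903/EI
  δ_0 = 107630/EI
Tip deflection under a unit load at C: L³/(3EI) = 576/EI.
With EI = 65000 kN·m²: δ_0 = 1.6558 m and δ_{CC} = 0.008862 m/kN.
Compatibility — the beam at C must follow the support down by 0.024 m: δ_0 − R_C·δ_{CC} = 0.024, so R_C = (1.6558 − 0.024)/0.008862 = 184.1 kN.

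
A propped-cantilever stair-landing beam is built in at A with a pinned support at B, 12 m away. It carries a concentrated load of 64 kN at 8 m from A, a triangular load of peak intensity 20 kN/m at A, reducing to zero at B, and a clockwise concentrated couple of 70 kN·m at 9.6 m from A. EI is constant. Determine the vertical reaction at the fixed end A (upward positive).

R_A = 118.4 kN

Remove the prop at B; the released (primary) structure is a cantilever built in at A.
Deflection at B on the released cantilever, summing each load's contribution:
  point load 64 at a = 8: Pa²(3L − a)/(6EI) = 19115/EI
  triangular load, peak 20 at the fixed end: w₀L⁴/(30EI) = 13824/EI
  clockwise couple 70 at a = 9.6: M₀a(2L − a)/(2EI) = 4838/EI
  δ_0 = 37777/EI
Flexibility coefficient — unit upward force at B: δ_{BB} = L³/(3EI) = 576/EI.
Compatibility at B: δ_0 − R_B·δ_{BB} = 0, so R_B = 37777/576 = 65.59 kN.
Vertical equilibrium: R_A = ΣP − R_B = 184 − 65.59 = 118.4 kN.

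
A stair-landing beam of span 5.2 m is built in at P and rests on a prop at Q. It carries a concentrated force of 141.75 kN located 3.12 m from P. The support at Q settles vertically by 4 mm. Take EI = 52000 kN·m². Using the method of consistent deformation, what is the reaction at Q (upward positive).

R_Q = 56.8 kN

Take the reaction at Q as the redundant and release it; the primary structure is a cantilever fixed at P.
Deflection at Q on the released cantilever, summing each load's contribution:
  point load 141.75 at a = 3.12: Pa²(3L − a)/(6EI) = 2870/EI
Tip deflection under a unit load at Q: L³/(3EI) = 46.87/EI.
With EI = 52000 kN·m²: δ_0 = 0.055194 m and δ_{QQ} = 0.000901 m/kN.
Compatibility — the beam at Q must follow the support down by 0.004 m: δ_0 − R_Q·δ_{QQ} = 0.004, so R_Q = (0.055194 − 0.004)/0.000901 = 56.8 kN.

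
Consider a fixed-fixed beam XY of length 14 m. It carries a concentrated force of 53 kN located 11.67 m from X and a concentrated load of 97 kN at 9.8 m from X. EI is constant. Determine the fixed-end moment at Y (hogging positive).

M_Y = 285.4 kN·m

Release both end moments; the primary structure is a simply-supported span XY with redundants M_X and M_Y.
End rotations of the released simple span under the applied load (×1/EI):
  at X: point load 53 at a = 11.67: Pab(L + b)/(6LEI) = 280.2/EI
  at Y: point load 53 at a = 11.67: Pab(L + a)/(6LEI) = 440.4/EI
  at X: point load 97 at a = 9.8: Pab(L + b)/(6LEI) = 865/EI
  at Y: point load 97 at a = 9.8: Pab(L + a)/(6LEI) = 1131/EI
  θ_X0 = 1145/EI,  θ_Y0 = 1572/EI
Flexibility coefficients: a unit moment at one end gives L/(3EI) there and L/(6EI) at the far end, so f₁₁ = f₂₂ = 4.667/EI and f₁₂ = f₂₁ = 2.333/EI.
Compatibility — zero rotation at each built-in end:
  4.667 M_X + 2.333 M_Y = 1145
  2.333 M_X + 4.667 M_Y = 1572
Solving the pair gives M_X = 102.7 kN·m and M_Y = 285.4 kN·m (hogging).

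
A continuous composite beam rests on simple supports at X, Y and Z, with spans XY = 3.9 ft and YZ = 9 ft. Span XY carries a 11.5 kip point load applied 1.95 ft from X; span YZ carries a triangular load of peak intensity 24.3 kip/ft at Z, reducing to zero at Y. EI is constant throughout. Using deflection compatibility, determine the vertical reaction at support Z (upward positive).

Release continuity at Y by inserting a hinge; the redundant is the internal moment M_Y. The primary structure is two simply-supported spans XY and YZ.
Discontinuity in slope at Y on the released structure — sum the simple-span end rotations:
  span XY: point load 11.5 at a = 1.95: Pab(L + a)/(6LEI) = 10.93/EI
  span YZ: triangular load, peak 24.3: 7w₀L³/(360EI) = 344.5/EI
  relative rotation θ_0 = (10.93 + 344.5)/EI = 355.4/EI
A unit hogging moment at Y produces rotation L₁/(3EI) + L₂/(3EI) = 4.3/EI.
Compatibility: M_Y·(L₁+L₂)/(3EI) = θ_0, giving M_Y = 82.65 kip·ft (hogging).
Span YZ, ΣM about Z: R_Y^{YZ}·9 = 328.1 + 82.65, so R_Y^{YZ} = 45.63 kip and R_Z = 109.3 − 45.63 = 63.72 kip.

R_Z = 63.72 kip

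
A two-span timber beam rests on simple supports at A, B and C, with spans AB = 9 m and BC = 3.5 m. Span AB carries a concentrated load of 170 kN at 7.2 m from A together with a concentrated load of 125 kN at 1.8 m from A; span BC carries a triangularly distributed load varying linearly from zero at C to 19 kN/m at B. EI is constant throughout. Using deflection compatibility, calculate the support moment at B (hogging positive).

Insert a hinge at B; M_B is the redundant, and each span becomes simply supported.
End slopes at the hinge B, treating each span as simply supported:
  span AB: point load 170 at a = 7.2: Pab(L + a)/(6LEI) = 661/EI
  span AB: point load 125 at a = 1.8: Pab(L + a)/(6LEI) = 324/EI
  span BC: triangular load, peak 19: w₀L³/(45EI) = 18.1/EI
  relative rotation θ_0 = (985 + 18.1)/EI = 1003/EI
A unit hogging moment at B produces rotation L₁/(3EI) + L₂/(3EI) = 4.167/EI.
Compatibility: M_B·(L₁+L₂)/(3EI) = θ_0, giving M_B = 240.7 kN·m (hogging).

M_B = 240.7 kN·m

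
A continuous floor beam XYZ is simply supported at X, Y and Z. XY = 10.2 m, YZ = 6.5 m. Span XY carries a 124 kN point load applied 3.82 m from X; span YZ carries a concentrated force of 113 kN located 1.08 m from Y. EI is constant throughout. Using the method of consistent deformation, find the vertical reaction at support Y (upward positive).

Take M_Y as the redundant. Released structure: two simple spans XY and YZ with a hinge at Y.
Discontinuity in slope at Y on the released structure — sum the simple-span end rotations:
  span XY: point load 124 at a = 3.82: Pab(L + a)/(6LEI) = 692.3/EI
  span YZ: point load 113 at a = 1.08: Pab(L + b)/(6LEI) = 202.2/EI
  relative rotation θ_0 = (692.3 + 202.2)/EI = 894.5/EI
A unit hogging moment at Y produces rotation L₁/(3EI) + L₂/(3EI) = 5.567/EI.
Slope continuity at Y: θ_0 = M_Y·5.567/EI, so M_Y = 894.5/5.567 = 160.7 kN·m (hogging).
Span XY, ΣM about X with M_Y applied at Y: R_Y^{XY}·10.2 = 473.7 + 160.7, so R_Y^{XY} = 62.19 kN and R_X = 124 − 62.19 = 61.81 kN.
Span YZ, ΣM about Z: R_Y^{YZ}·6.5 = 612.5 + 160.7, so R_Y^{YZ} = 118.9 kN and R_Z = 113 − 118.9 = -5.945 kN.
R_Y = 62.19 + 118.9 = 181.1 kN.

R_Y = 181.1 kN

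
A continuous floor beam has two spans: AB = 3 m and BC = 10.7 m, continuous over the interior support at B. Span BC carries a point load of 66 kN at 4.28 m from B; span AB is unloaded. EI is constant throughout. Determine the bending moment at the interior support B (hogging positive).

M_B = 105.9 kN·m

Release continuity at B by inserting a hinge; the redundant is the internal moment M_B. The primary structure is two simply-supported spans AB and BC.
End slopes at the hinge B, treating each span as simply supported:
  span BC: point load 66 at a = 4.28: Pab(L + b)/(6LEI) = 483.6/EI
  relative rotation θ_0 = (0 + 483.6)/EI = 483.6/EI
A unit hogging moment at B produces rotation L₁/(3EI) + L₂/(3EI) = 4.567/EI.
Slope continuity at B: θ_0 = M_B·4.567/EI, so M_B = 483.6/4.567 = 105.9 kN·m (hogging).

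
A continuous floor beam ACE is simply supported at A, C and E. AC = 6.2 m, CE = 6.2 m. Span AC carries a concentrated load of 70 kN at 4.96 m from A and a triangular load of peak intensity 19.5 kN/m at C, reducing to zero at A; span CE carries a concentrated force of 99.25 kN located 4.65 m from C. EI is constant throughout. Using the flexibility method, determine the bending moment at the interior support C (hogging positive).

M_C = 92.29 kN·m

Release continuity at C by inserting a hinge; the redundant is the internal moment M_C. The primary structure is two simply-supported spans AC and CE.
Rotations at C on the released spans (each span's end-slope, ×1/EI):
  span AC: point load 70 at a = 4.96: Pab(L + a)/(6LEI) = 129.2/EI
  span AC: triangular load, peak 19.5: w₀L³/(45EI) = 103.3/EI
  span CE: point load 99.25 at a = 4.65: Pab(L + b)/(6LEI) = 149/EI
  relative rotation θ_0 = (232.4 + 149)/EI = 381.5/EI
A unit hogging moment at C produces rotation L₁/(3EI) + L₂/(3EI) = 4.133/EI.
Compatibility: M_C·(L₁+L₂)/(3EI) = θ_0, giving M_C = 92.29 kN·m (hogging).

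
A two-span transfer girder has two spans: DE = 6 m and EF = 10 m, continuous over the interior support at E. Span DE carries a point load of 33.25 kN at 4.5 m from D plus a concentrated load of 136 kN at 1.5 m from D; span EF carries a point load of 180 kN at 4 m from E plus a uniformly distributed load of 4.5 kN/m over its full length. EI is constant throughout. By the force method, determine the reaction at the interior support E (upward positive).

R_E = 269.2 kN

Insert a hinge at E; M_E is the redundant, and each span becomes simply supported.
Rotations at E on the released spans (each span's end-slope, ×1/EI):
  span DE: point load 33.25 at a = 4.5: Pab(L + a)/(6LEI) = 65.46/EI
  span DE: point load 136 at a = 1.5: Pab(L + a)/(6LEI) = 191.2/EI
  span EF: point load 180 at a = 4: Pab(L + b)/(6LEI) = 1152/EI
  span EF: UDL 4.5: wL³/(24EI) = 187.5/EI
  relative rotation θ_0 = (256.7 + 1340)/EI = 1596/EI
A unit hogging moment at E produces rotation L₁/(3EI) + L₂/(3EI) = 5.333/EI.
Slope continuity at E: θ_0 = M_E·5.333/EI, so M_E = 1596/5.333 = 299.3 kN·m (hogging).
Span DE, ΣM about D with M_E applied at E: R_E^{DE}·6 = 353.6 + 299.3, so R_E^{DE} = 108.8 kN and R_D = 169.2 − 108.8 = 60.43 kN.
Span EF, ΣM about F: R_E^{EF}·10 = 1305 + 299.3, so R_E^{EF} = 160.4 kN and R_F = 225 − 160.4 = 64.57 kN.
R_E = 108.8 + 160.4 = 269.2 kN.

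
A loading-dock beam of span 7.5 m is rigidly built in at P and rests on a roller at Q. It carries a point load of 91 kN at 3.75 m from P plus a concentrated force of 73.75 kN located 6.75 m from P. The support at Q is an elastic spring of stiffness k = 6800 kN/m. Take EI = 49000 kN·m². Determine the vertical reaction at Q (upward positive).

R_Q = 86.72 kN

Choose R_Q as the redundant. The primary structure is the cantilever fixed at P.
Deflection at Q on the released cantilever, summing each load's contribution:
  point load 91 at a = 3.75: Pa²(3L − a)/(6EI) = 3999/EI
  point load 73.75 at a = 6.75: Pa²(3L − a)/(6EI) = 8821/EI
  δ_0 = 12820/EI
Flexibility coefficient — unit upward force at Q: δ_{QQ} = L³/(3EI) = 140.6/EI.
With EI = 49000 kN·m²: δ_0 = 0.26163 m and δ_{QQ} = 0.00287 m/kN.
Compatibility — the spring shortens by R_Q/k under the reaction it provides: δ_0 − R_Q·δ_{QQ} = R_Q/k. With 1/k = 0.000147 m/kN, R_Q = δ_0 / (δ_{QQ} + 1/k) = 0.26163 / (0.00287 + 0.000147) = 86.72 kN.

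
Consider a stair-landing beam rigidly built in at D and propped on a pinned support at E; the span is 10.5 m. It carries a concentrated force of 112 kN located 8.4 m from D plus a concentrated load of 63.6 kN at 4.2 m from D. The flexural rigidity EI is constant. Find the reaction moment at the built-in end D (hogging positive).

M_D = 241.1 kN·m

Take the reaction at E as the redundant and release it; the primary structure is a cantilever fixed at D.
Deflection at E on the released cantilever, summing each load's contribution:
  point load 112 at a = 8.4: Pa²(3L − a)/(6EI) = 30425/EI
  point load 63.6 at a = 4.2: Pa²(3L − a)/(6EI) = 5105/EI
  δ_0 = 35530/EI
Flexibility coefficient — unit upward force at E: δ_{EE} = L³/(3EI) = 385.9/EI.
The prop prevents deflection at E: R_E = δ_0/δ_{EE} = 35530/385.9 = 92.08 kN.
Moment equilibrium about D: M_D = Σ(load moments about D) − R_E·L = 1208 − 92.08×10.5 = 241.1 kN·m.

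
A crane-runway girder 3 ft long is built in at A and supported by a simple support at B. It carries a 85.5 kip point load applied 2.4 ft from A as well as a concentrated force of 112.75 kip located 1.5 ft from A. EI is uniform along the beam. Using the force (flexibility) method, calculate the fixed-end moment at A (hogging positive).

Remove the prop at B; the released (primary) structure is a cantilever built in at A.
Downward deflection at the released point B due to the loads:
  point load 85.5 at a = 2.4: Pa²(3L − a)/(6EI) = 541.7/EI
  point load 112.75 at a = 1.5: Pa²(3L − a)/(6EI) = 317.1/EI
  δ_0 = 858.8/EI
Flexibility coefficient — unit upward force at B: δ_{BB} = L³/(3EI) = 9/EI.
The prop prevents deflection at B: R_B = δ_0/δ_{BB} = 858.8/9 = 95.43 kip.
Moment equilibrium about A: M_A = Σ(load moments about A) − R_B·L = 374.3 − 95.43×3 = 88.05 kip·ft.

M_A = 88.05 kip·ft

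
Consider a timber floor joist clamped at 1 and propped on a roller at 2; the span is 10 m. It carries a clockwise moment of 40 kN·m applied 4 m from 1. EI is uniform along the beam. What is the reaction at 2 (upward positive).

Take the reaction at 2 as the redundant and release it; the primary structure is a cantilever fixed at 1.
Downward deflection at the released point 2 due to the loads:
  clockwise couple 40 at a = 4: M₀a(2L − a)/(2EI) = 1280/EI
Tip deflection under a unit load at 2: L³/(3EI) = 333.3/EI.
Compatibility at 2: δ_0 − R_2·δ_{22} = 0, so R_2 = 1280/333.3 = 3.84 kN.

R_2 = 3.84 kN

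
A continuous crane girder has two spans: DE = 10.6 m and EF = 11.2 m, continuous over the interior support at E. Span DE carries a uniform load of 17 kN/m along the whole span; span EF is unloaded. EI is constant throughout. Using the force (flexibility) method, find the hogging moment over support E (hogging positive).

M_E = 116.1 kN·m

Take M_E as the redundant. Released structure: two simple spans DE and EF with a hinge at E.
Rotations at E on the released spans (each span's end-slope, ×1/EI):
  span DE: UDL 17: wL³/(24EI) = 843.6/EI
  relative rotation θ_0 = (843.6 + 0)/EI = 843.6/EI
A unit hogging moment at E produces rotation L₁/(3EI) + L₂/(3EI) = 7.267/EI.
Slope continuity at E: θ_0 = M_E·7.267/EI, so M_E = 843.6/7.267 = 116.1 kN·m (hogging).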